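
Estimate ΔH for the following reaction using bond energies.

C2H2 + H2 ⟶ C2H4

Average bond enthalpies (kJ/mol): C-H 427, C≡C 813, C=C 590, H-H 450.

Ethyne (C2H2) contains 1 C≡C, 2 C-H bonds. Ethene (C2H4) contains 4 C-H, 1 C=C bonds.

ΔH ≈ −181 kJ

Bonds broken (reactants):
  C≡C: 1 × 813 = 813
  C-H: 2 × 427 = 854
  H-H: 1 × 450 = 450
  Σ(broken) = 2117 kJ
Bonds formed (products):
  C-H: 4 × 427 = 1708
  C=C: 1 × 590 = 590
  Σ(formed) = 2298 kJ
ΔH = Σ(broken) − Σ(formed) = 2117 − 2298 = −181 kJ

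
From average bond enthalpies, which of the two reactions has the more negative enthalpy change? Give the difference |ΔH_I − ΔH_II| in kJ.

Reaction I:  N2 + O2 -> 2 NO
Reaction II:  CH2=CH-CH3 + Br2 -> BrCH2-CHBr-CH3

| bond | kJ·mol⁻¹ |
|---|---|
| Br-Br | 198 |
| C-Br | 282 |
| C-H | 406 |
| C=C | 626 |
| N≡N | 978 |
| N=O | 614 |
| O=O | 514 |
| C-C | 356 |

Reaction II, by 360 kJ

Reaction I:
  Bonds broken (reactants):
    N≡N: 1 × 978 = 978
    O=O: 1 × 514 = 514
    Σ(broken) = 1492 kJ
  Bonds formed (products):
    N=O: 2 × 614 = 1228
    Σ(formed) = 1228 kJ
  ΔH_I = 1492 − 1228 = +264 kJ
Reaction II:
  Bonds broken (reactants):
    Br-Br: 1 × 198 = 198
    C-C: 1 × 356 = 356
    C-H: 6 × 406 = 2436
    C=C: 1 × 626 = 626
    Σ(broken) = 3616 kJ
  Bonds formed (products):
    C-Br: 2 × 282 = 564
    C-C: 2 × 356 = 712
    C-H: 6 × 406 = 2436
    Σ(formed) = 3712 kJ
  ΔH_II = 3616 − 3712 = −96 kJ
ΔH_I − ΔH_II = +360 kJ, so reaction II has the more negative ΔH; |ΔH_I − ΔH_II| = 360 kJ.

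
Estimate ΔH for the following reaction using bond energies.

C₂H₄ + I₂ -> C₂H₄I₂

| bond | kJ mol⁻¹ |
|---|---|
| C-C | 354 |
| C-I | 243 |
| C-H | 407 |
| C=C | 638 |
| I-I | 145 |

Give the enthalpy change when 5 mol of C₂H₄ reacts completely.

ΔH = −285 kJ

Bonds broken (reactants):
  C-H: 4 × 407 = 1628
  C=C: 1 × 638 = 638
  I-I: 1 × 145 = 145
  Σ(broken) = 2411 kJ
Bonds formed (products):
  C-C: 1 × 354 = 354
  C-H: 4 × 407 = 1628
  C-I: 2 × 243 = 486
  Σ(formed) = 2468 kJ
ΔH = Σ(broken) − Σ(formed) = 2411 − 2468 = −57 kJ
For 5× the reaction as written: 5 × (−57) = −285 kJ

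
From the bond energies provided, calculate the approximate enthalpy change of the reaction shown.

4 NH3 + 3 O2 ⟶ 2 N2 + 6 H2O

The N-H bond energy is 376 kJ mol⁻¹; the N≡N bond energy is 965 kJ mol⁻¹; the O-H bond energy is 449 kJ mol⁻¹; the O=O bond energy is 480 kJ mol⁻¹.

ΔH ≈ −1366 kJ

Bonds broken (reactants):
  N-H: 12 × 376 = 4512
  O=O: 3 × 480 = 1440
  Σ(broken) = 5952 kJ
Bonds formed (products):
  N≡N: 2 × 965 = 1930
  O-H: 12 × 449 = 5388
  Σ(formed) = 7318 kJ
ΔH = Σ(broken) − Σ(formed) = 5952 − 7318 = −1366 kJ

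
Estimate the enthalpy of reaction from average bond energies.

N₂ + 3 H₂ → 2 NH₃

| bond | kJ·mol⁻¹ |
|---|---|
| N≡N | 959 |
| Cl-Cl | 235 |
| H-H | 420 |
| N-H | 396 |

ΔH ≈ −157 kJ

Bonds broken (reactants):
  H-H: 3 × 420 = 1260
  N≡N: 1 × 959 = 959
  Σ(broken) = 2219 kJ
Bonds formed (products):
  N-H: 6 × 396 = 2376
  Σ(formed) = 2376 kJ
ΔH = Σ(broken) − Σ(formed) = 2219 − 2376 = −157 kJ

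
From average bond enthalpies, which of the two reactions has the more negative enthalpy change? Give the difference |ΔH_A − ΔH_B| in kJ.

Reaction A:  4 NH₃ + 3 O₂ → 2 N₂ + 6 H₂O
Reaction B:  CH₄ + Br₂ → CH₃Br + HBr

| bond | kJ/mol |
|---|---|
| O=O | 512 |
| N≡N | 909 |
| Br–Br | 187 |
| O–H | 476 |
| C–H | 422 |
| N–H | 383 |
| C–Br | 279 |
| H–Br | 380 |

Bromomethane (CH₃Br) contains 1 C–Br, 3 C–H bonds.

Reaction A:
  Bonds broken (reactants):
    N–H: 12 × 383 = 4596
    O=O: 3 × 512 = 1536
    Σ(broken) = 6132 kJ
  Bonds formed (products):
    N≡N: 2 × 909 = 1818
    O–H: 12 × 476 = 5712
    Σ(formed) = 7530 kJ
  ΔH_A = 6132 − 7530 = −1398 kJ
Reaction B:
  Bonds broken (reactants):
    Br–Br: 1 × 187 = 187
    C–H: 4 × 422 = 1688
    Σ(broken) = 1875 kJ
  Bonds formed (products):
    C–Br: 1 × 279 = 279
    C–H: 3 × 422 = 1266
    H–Br: 1 × 380 = 380
    Σ(formed) = 1925 kJ
  ΔH_B = 1875 − 1925 = −50 kJ
ΔH_A − ΔH_B = −1348 kJ, so reaction A has the more negative ΔH; |ΔH_A − ΔH_B| = 1348 kJ.

Reaction A, by 1348 kJ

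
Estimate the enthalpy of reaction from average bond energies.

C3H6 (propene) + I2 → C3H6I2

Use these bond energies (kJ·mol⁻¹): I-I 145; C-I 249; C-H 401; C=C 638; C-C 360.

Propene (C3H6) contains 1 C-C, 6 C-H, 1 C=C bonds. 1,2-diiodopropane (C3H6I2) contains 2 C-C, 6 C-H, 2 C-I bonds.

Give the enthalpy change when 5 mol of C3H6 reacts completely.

ΔH = −375 kJ

Bonds broken (reactants):
  C-C: 1 × 360 = 360
  C-H: 6 × 401 = 2406
  C=C: 1 × 638 = 638
  I-I: 1 × 145 = 145
  Σ(broken) = 3549 kJ
Bonds formed (products):
  C-C: 2 × 360 = 720
  C-H: 6 × 401 = 2406
  C-I: 2 × 249 = 498
  Σ(formed) = 3624 kJ
ΔH = Σ(broken) − Σ(formed) = 3549 − 3624 = −75 kJ
For 5× the reaction as written: 5 × (−75) = −375 kJ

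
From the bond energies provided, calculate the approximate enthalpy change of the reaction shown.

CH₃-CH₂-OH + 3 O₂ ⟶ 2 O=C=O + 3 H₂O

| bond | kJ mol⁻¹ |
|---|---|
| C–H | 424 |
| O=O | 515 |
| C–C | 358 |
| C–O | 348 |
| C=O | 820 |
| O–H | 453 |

ΔH ≈ −1174 kJ

Bonds broken (reactants):
  C–C: 1 × 358 = 358
  C–H: 5 × 424 = 2120
  C–O: 1 × 348 = 348
  O–H: 1 × 453 = 453
  O=O: 3 × 515 = 1545
  Σ(broken) = 4824 kJ
Bonds formed (products):
  C=O: 4 × 820 = 3280
  O–H: 6 × 453 = 2718
  Σ(formed) = 5998 kJ
ΔH = Σ(broken) − Σ(formed) = 4824 − 5998 = −1174 kJ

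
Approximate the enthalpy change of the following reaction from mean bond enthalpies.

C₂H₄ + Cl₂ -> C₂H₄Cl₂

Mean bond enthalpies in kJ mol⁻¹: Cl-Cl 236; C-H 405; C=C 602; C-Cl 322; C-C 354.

ΔH ≈ −160 kJ

Bonds broken (reactants):
  C-H: 4 × 405 = 1620
  C=C: 1 × 602 = 602
  Cl-Cl: 1 × 236 = 236
  Σ(broken) = 2458 kJ
Bonds formed (products):
  C-C: 1 × 354 = 354
  C-Cl: 2 × 322 = 644
  C-H: 4 × 405 = 1620
  Σ(formed) = 2618 kJ
ΔH = Σ(broken) − Σ(formed) = 2458 − 2618 = −160 kJ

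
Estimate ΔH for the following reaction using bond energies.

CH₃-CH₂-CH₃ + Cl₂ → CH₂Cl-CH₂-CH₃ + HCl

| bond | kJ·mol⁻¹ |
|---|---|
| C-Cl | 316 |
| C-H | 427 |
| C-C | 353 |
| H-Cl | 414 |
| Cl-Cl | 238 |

ΔH ≈ −65 kJ

Bonds broken (reactants):
  C-C: 2 × 353 = 706
  C-H: 8 × 427 = 3416
  Cl-Cl: 1 × 238 = 238
  Σ(broken) = 4360 kJ
Bonds formed (products):
  C-C: 2 × 353 = 706
  C-Cl: 1 × 316 = 316
  C-H: 7 × 427 = 2989
  H-Cl: 1 × 414 = 414
  Σ(formed) = 4425 kJ
ΔH = Σ(broken) − Σ(formed) = 4360 − 4425 = −65 kJ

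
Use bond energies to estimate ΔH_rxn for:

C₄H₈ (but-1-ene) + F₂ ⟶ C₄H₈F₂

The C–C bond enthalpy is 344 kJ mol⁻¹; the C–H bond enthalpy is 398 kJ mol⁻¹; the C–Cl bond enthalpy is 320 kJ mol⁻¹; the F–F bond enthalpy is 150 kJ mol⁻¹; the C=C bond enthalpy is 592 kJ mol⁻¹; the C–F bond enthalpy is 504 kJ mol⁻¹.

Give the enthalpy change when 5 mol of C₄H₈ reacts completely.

Bonds broken (reactants):
  C–C: 2 × 344 = 688
  C–H: 8 × 398 = 3184
  C=C: 1 × 592 = 592
  F–F: 1 × 150 = 150
  Σ(broken) = 4614 kJ
Bonds formed (products):
  C–C: 3 × 344 = 1032
  C–F: 2 × 504 = 1008
  C–H: 8 × 398 = 3184
  Σ(formed) = 5224 kJ
ΔH = Σ(broken) − Σ(formed) = 4614 − 5224 = −610 kJ
For 5× the reaction as written: 5 × (−610) = −3050 kJ

ΔH = −3050 kJ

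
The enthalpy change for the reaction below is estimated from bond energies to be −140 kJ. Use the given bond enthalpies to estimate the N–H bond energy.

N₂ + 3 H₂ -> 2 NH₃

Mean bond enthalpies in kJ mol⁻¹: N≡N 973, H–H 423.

Let D be the N–H bond energy.
Σ(broken) = 3×423 + 1×973 = 2242
Σ(formed) = 6×D = 6D
ΔH = Σ(broken) − Σ(formed) = (2242) − (6D) = +2242 − 6D
Setting this equal to −140 kJ gives 6D = 2382, so D = 397 kJ/mol.

D(N–H) ≈ 397 kJ/mol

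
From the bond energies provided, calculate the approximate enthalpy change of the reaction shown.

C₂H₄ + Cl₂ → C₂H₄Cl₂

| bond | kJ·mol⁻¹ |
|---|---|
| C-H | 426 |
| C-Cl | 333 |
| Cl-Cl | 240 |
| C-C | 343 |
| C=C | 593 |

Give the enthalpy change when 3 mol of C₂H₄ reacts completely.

Bonds broken (reactants):
  C-H: 4 × 426 = 1704
  C=C: 1 × 593 = 593
  Cl-Cl: 1 × 240 = 240
  Σ(broken) = 2537 kJ
Bonds formed (products):
  C-C: 1 × 343 = 343
  C-Cl: 2 × 333 = 666
  C-H: 4 × 426 = 1704
  Σ(formed) = 2713 kJ
ΔH = Σ(broken) − Σ(formed) = 2537 − 2713 = −176 kJ
For 3× the reaction as written: 3 × (−176) = −528 kJ

ΔH = −528 kJ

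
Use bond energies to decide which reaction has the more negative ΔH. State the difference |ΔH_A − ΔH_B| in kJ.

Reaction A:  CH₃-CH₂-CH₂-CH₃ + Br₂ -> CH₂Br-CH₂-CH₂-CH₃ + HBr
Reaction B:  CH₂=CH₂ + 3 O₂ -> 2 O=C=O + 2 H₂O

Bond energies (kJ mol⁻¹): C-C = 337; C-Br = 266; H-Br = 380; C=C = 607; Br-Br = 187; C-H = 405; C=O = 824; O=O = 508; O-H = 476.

Reaction A:
  Bonds broken (reactants):
    Br-Br: 1 × 187 = 187
    C-C: 3 × 337 = 1011
    C-H: 10 × 405 = 4050
    Σ(broken) = 5248 kJ
  Bonds formed (products):
    C-Br: 1 × 266 = 266
    C-C: 3 × 337 = 1011
    C-H: 9 × 405 = 3645
    H-Br: 1 × 380 = 380
    Σ(formed) = 5302 kJ
  ΔH_A = 5248 − 5302 = −54 kJ
Reaction B:
  Bonds broken (reactants):
    C-H: 4 × 405 = 1620
    C=C: 1 × 607 = 607
    O=O: 3 × 508 = 1524
    Σ(broken) = 3751 kJ
  Bonds formed (products):
    C=O: 4 × 824 = 3296
    O-H: 4 × 476 = 1904
    Σ(formed) = 5200 kJ
  ΔH_B = 3751 − 5200 = −1449 kJ
ΔH_A − ΔH_B = +1395 kJ, so reaction B has the more negative ΔH; |ΔH_A − ΔH_B| = 1395 kJ.

Reaction B, by 1395 kJ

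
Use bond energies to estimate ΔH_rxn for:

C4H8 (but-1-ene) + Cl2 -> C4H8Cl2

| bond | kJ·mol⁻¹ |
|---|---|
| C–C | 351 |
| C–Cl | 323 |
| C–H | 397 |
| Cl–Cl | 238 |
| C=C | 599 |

Bonds broken (reactants):
  C–C: 2 × 351 = 702
  C–H: 8 × 397 = 3176
  C=C: 1 × 599 = 599
  Cl–Cl: 1 × 238 = 238
  Σ(broken) = 4715 kJ
Bonds formed (products):
  C–C: 3 × 351 = 1053
  C–Cl: 2 × 323 = 646
  C–H: 8 × 397 = 3176
  Σ(formed) = 4875 kJ
ΔH = Σ(broken) − Σ(formed) = 4715 − 4875 = −160 kJ

ΔH ≈ −160 kJ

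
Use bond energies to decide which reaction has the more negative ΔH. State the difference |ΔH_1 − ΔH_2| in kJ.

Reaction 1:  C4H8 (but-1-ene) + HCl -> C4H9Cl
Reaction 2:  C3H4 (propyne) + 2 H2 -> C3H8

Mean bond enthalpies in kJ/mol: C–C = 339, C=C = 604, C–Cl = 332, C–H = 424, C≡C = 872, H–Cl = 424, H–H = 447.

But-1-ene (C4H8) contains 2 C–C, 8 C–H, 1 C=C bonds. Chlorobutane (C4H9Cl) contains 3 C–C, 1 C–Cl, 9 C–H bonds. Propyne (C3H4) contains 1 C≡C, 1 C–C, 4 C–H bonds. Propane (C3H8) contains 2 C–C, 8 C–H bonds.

Reaction 1:
  Bonds broken (reactants):
    C–C: 2 × 339 = 678
    C–H: 8 × 424 = 3392
    C=C: 1 × 604 = 604
    H–Cl: 1 × 424 = 424
    Σ(broken) = 5098 kJ
  Bonds formed (products):
    C–C: 3 × 339 = 1017
    C–Cl: 1 × 332 = 332
    C–H: 9 × 424 = 3816
    Σ(formed) = 5165 kJ
  ΔH_1 = 5098 − 5165 = −67 kJ
Reaction 2:
  Bonds broken (reactants):
    C≡C: 1 × 872 = 872
    C–C: 1 × 339 = 339
    C–H: 4 × 424 = 1696
    H–H: 2 × 447 = 894
    Σ(broken) = 3801 kJ
  Bonds formed (products):
    C–C: 2 × 339 = 678
    C–H: 8 × 424 = 3392
    Σ(formed) = 4070 kJ
  ΔH_2 = 3801 − 4070 = −269 kJ
ΔH_1 − ΔH_2 = +202 kJ, so reaction 2 has the more negative ΔH; |ΔH_1 − ΔH_2| = 202 kJ.

Reaction 2, by 202 kJ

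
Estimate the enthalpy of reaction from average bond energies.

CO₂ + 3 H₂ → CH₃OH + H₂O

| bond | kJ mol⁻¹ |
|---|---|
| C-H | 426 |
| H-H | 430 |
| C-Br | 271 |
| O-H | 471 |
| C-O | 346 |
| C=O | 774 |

ΔH ≈ −199 kJ

Bonds broken (reactants):
  C=O: 2 × 774 = 1548
  H-H: 3 × 430 = 1290
  Σ(broken) = 2838 kJ
Bonds formed (products):
  C-H: 3 × 426 = 1278
  C-O: 1 × 346 = 346
  O-H: 3 × 471 = 1413
  Σ(formed) = 3037 kJ
ΔH = Σ(broken) − Σ(formed) = 2838 − 3037 = −199 kJ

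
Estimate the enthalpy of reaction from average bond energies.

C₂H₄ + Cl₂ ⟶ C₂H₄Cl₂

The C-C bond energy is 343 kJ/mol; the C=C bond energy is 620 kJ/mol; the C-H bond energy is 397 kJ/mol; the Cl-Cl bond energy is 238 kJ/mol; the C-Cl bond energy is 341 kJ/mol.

Bonds broken (reactants):
  C-H: 4 × 397 = 1588
  C=C: 1 × 620 = 620
  Cl-Cl: 1 × 238 = 238
  Σ(broken) = 2446 kJ
Bonds formed (products):
  C-C: 1 × 343 = 343
  C-Cl: 2 × 341 = 682
  C-H: 4 × 397 = 1588
  Σ(formed) = 2613 kJ
ΔH = Σ(broken) − Σ(formed) = 2446 − 2613 = −167 kJ

ΔH ≈ −167 kJ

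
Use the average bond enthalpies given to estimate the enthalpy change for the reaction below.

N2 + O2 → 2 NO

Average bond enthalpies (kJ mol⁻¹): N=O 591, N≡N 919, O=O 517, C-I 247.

Bonds broken (reactants):
  N≡N: 1 × 919 = 919
  O=O: 1 × 517 = 517
  Σ(broken) = 1436 kJ
Bonds formed (products):
  N=O: 2 × 591 = 1182
  Σ(formed) = 1182 kJ
ΔH = Σ(broken) − Σ(formed) = 1436 − 1182 = +254 kJ

ΔH ≈ +254 kJ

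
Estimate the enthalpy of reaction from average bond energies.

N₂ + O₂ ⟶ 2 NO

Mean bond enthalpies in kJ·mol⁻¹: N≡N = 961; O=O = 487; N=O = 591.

ΔH ≈ +266 kJ

Bonds broken (reactants):
  N≡N: 1 × 961 = 961
  O=O: 1 × 487 = 487
  Σ(broken) = 1448 kJ
Bonds formed (products):
  N=O: 2 × 591 = 1182
  Σ(formed) = 1182 kJ
ΔH = Σ(broken) − Σ(formed) = 1448 − 1182 = +266 kJ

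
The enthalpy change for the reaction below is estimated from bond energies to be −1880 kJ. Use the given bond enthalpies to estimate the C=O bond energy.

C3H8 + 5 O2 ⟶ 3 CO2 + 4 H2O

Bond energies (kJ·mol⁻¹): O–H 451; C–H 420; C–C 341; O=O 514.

Let D be the C=O bond energy.
Σ(broken) = 2×341 + 8×420 + 5×514 = 6612
Σ(formed) = 6×D + 8×451 = 3608 + 6D
ΔH = Σ(broken) − Σ(formed) = (6612) − (3608 + 6D) = +3004 − 6D
Setting this equal to −1880 kJ gives 6D = 4884, so D = 814 kJ/mol.

D(C=O) ≈ 814 kJ/mol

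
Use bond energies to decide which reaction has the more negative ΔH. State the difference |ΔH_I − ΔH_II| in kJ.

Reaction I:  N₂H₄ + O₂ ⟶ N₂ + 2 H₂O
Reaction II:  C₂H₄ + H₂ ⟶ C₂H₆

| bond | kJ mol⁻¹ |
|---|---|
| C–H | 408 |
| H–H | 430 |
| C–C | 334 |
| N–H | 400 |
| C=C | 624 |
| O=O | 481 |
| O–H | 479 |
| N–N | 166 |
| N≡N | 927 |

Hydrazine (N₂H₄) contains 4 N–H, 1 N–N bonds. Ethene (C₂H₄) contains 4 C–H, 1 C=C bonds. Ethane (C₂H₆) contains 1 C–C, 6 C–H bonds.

Reaction I, by 500 kJ

Reaction I:
  Bonds broken (reactants):
    N–H: 4 × 400 = 1600
    N–N: 1 × 166 = 166
    O=O: 1 × 481 = 481
    Σ(broken) = 2247 kJ
  Bonds formed (products):
    N≡N: 1 × 927 = 927
    O–H: 4 × 479 = 1916
    Σ(formed) = 2843 kJ
  ΔH_I = 2247 − 2843 = −596 kJ
Reaction II:
  Bonds broken (reactants):
    C–H: 4 × 408 = 1632
    C=C: 1 × 624 = 624
    H–H: 1 × 430 = 430
    Σ(broken) = 2686 kJ
  Bonds formed (products):
    C–C: 1 × 334 = 334
    C–H: 6 × 408 = 2448
    Σ(formed) = 2782 kJ
  ΔH_II = 2686 − 2782 = −96 kJ
ΔH_I − ΔH_II = −500 kJ, so reaction I has the more negative ΔH; |ΔH_I − ΔH_II| = 500 kJ.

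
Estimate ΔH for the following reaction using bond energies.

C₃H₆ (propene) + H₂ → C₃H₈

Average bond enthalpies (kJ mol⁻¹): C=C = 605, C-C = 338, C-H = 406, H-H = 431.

Bonds broken (reactants):
  C-C: 1 × 338 = 338
  C-H: 6 × 406 = 2436
  C=C: 1 × 605 = 605
  H-H: 1 × 431 = 431
  Σ(broken) = 3810 kJ
Bonds formed (products):
  C-C: 2 × 338 = 676
  C-H: 8 × 406 = 3248
  Σ(formed) = 3924 kJ
ΔH = Σ(broken) − Σ(formed) = 3810 − 3924 = −114 kJ

ΔH ≈ −114 kJ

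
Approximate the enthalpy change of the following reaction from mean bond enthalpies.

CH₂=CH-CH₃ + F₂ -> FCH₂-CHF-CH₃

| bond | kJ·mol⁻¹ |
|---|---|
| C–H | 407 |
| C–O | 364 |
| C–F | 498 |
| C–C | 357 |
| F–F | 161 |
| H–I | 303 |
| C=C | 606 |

Bonds broken (reactants):
  C–C: 1 × 357 = 357
  C–H: 6 × 407 = 2442
  C=C: 1 × 606 = 606
  F–F: 1 × 161 = 161
  Σ(broken) = 3566 kJ
Bonds formed (products):
  C–C: 2 × 357 = 714
  C–F: 2 × 498 = 996
  C–H: 6 × 407 = 2442
  Σ(formed) = 4152 kJ
ΔH = Σ(broken) − Σ(formed) = 3566 − 4152 = −586 kJ

ΔH ≈ −586 kJ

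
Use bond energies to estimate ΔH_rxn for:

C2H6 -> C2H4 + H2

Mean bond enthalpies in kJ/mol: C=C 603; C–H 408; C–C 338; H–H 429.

ΔH ≈ +122 kJ

Bonds broken (reactants):
  C–C: 1 × 338 = 338
  C–H: 6 × 408 = 2448
  Σ(broken) = 2786 kJ
Bonds formed (products):
  C–H: 4 × 408 = 1632
  C=C: 1 × 603 = 603
  H–H: 1 × 429 = 429
  Σ(formed) = 2664 kJ
ΔH = Σ(broken) − Σ(formed) = 2786 − 2664 = +122 kJ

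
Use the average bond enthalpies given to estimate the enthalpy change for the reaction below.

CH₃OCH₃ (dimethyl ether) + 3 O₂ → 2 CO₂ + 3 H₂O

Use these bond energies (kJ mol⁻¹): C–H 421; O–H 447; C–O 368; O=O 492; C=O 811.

Bonds broken (reactants):
  C–H: 6 × 421 = 2526
  C–O: 2 × 368 = 736
  O=O: 3 × 492 = 1476
  Σ(broken) = 4738 kJ
Bonds formed (products):
  C=O: 4 × 811 = 3244
  O–H: 6 × 447 = 2682
  Σ(formed) = 5926 kJ
ΔH = Σ(broken) − Σ(formed) = 4738 − 5926 = −1188 kJ

ΔH ≈ −1188 kJ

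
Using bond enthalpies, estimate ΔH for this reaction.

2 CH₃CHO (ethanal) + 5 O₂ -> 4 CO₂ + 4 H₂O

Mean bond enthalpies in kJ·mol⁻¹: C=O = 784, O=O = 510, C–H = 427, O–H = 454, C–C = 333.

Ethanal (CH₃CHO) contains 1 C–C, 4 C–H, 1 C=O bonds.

Bonds broken (reactants):
  C–C: 2 × 333 = 666
  C–H: 8 × 427 = 3416
  C=O: 2 × 784 = 1568
  O=O: 5 × 510 = 2550
  Σ(broken) = 8200 kJ
Bonds formed (products):
  C=O: 8 × 784 = 6272
  O–H: 8 × 454 = 3632
  Σ(formed) = 9904 kJ
ΔH = Σ(broken) − Σ(formed) = 8200 − 9904 = −1704 kJ

ΔH ≈ −1704 kJ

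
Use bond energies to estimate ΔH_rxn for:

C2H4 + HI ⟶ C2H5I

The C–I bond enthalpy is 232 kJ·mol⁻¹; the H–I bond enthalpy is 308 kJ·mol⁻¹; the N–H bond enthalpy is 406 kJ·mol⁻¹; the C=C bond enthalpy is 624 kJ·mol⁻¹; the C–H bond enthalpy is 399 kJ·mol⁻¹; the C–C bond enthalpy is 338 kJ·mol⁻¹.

Bonds broken (reactants):
  C–H: 4 × 399 = 1596
  C=C: 1 × 624 = 624
  H–I: 1 × 308 = 308
  Σ(broken) = 2528 kJ
Bonds formed (products):
  C–C: 1 × 338 = 338
  C–H: 5 × 399 = 1995
  C–I: 1 × 232 = 232
  Σ(formed) = 2565 kJ
ΔH = Σ(broken) − Σ(formed) = 2528 − 2565 = −37 kJ

ΔH ≈ −37 kJ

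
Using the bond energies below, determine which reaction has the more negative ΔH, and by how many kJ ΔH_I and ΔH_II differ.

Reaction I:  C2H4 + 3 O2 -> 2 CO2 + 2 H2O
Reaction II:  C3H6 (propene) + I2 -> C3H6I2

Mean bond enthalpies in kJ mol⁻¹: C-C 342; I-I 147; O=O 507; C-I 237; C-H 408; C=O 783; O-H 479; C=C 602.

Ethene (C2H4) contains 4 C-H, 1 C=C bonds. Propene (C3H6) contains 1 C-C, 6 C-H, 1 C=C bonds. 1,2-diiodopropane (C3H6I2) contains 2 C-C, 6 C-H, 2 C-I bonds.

Reaction I, by 1226 kJ

Reaction I:
  Bonds broken (reactants):
    C-H: 4 × 408 = 1632
    C=C: 1 × 602 = 602
    O=O: 3 × 507 = 1521
    Σ(broken) = 3755 kJ
  Bonds formed (products):
    C=O: 4 × 783 = 3132
    O-H: 4 × 479 = 1916
    Σ(formed) = 5048 kJ
  ΔH_I = 3755 − 5048 = −1293 kJ
Reaction II:
  Bonds broken (reactants):
    C-C: 1 × 342 = 342
    C-H: 6 × 408 = 2448
    C=C: 1 × 602 = 602
    I-I: 1 × 147 = 147
    Σ(broken) = 3539 kJ
  Bonds formed (products):
    C-C: 2 × 342 = 684
    C-H: 6 × 408 = 2448
    C-I: 2 × 237 = 474
    Σ(formed) = 3606 kJ
  ΔH_II = 3539 − 3606 = −67 kJ
ΔH_I − ΔH_II = −1226 kJ, so reaction I has the more negative ΔH; |ΔH_I − ΔH_II| = 1226 kJ.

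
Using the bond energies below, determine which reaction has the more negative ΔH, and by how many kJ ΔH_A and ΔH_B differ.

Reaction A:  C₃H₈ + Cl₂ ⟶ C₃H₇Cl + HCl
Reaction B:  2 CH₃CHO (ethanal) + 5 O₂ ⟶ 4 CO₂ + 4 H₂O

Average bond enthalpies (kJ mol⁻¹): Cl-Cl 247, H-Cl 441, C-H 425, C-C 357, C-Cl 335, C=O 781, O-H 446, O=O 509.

Reaction B, by 1491 kJ

Reaction A:
  Bonds broken (reactants):
    C-C: 2 × 357 = 714
    C-H: 8 × 425 = 3400
    Cl-Cl: 1 × 247 = 247
    Σ(broken) = 4361 kJ
  Bonds formed (products):
    C-C: 2 × 357 = 714
    C-Cl: 1 × 335 = 335
    C-H: 7 × 425 = 2975
    H-Cl: 1 × 441 = 441
    Σ(formed) = 4465 kJ
  ΔH_A = 4361 − 4465 = −104 kJ
Reaction B:
  Bonds broken (reactants):
    C-C: 2 × 357 = 714
    C-H: 8 × 425 = 3400
    C=O: 2 × 781 = 1562
    O=O: 5 × 509 = 2545
    Σ(broken) = 8221 kJ
  Bonds formed (products):
    C=O: 8 × 781 = 6248
    O-H: 8 × 446 = 3568
    Σ(formed) = 9816 kJ
  ΔH_B = 8221 − 9816 = −1595 kJ
ΔH_A − ΔH_B = +1491 kJ, so reaction B has the more negative ΔH; |ΔH_A − ΔH_B| = 1491 kJ.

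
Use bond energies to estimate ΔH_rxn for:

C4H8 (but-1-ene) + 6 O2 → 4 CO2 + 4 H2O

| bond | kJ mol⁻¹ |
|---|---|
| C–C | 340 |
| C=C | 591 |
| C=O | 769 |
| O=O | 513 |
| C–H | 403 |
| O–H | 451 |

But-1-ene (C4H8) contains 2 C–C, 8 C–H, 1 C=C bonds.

Bonds broken (reactants):
  C–C: 2 × 340 = 680
  C–H: 8 × 403 = 3224
  C=C: 1 × 591 = 591
  O=O: 6 × 513 = 3078
  Σ(broken) = 7573 kJ
Bonds formed (products):
  C=O: 8 × 769 = 6152
  O–H: 8 × 451 = 3608
  Σ(formed) = 9760 kJ
ΔH = Σ(broken) − Σ(formed) = 7573 − 9760 = −2187 kJ

ΔH ≈ −2187 kJ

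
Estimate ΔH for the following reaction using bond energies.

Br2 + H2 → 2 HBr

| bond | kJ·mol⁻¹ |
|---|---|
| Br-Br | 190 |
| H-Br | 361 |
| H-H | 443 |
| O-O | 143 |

ΔH ≈ −89 kJ

Bonds broken (reactants):
  Br-Br: 1 × 190 = 190
  H-H: 1 × 443 = 443
  Σ(broken) = 633 kJ
Bonds formed (products):
  H-Br: 2 × 361 = 722
  Σ(formed) = 722 kJ
ΔH = Σ(broken) − Σ(formed) = 633 − 722 = −89 kJ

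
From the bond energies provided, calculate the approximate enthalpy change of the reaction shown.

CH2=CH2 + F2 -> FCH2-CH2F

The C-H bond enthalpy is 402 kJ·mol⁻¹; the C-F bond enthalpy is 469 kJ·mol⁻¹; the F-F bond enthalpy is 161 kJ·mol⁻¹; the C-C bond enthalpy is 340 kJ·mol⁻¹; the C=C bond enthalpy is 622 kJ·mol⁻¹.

ΔH ≈ −495 kJ

Bonds broken (reactants):
  C-H: 4 × 402 = 1608
  C=C: 1 × 622 = 622
  F-F: 1 × 161 = 161
  Σ(broken) = 2391 kJ
Bonds formed (products):
  C-C: 1 × 340 = 340
  C-F: 2 × 469 = 938
  C-H: 4 × 402 = 1608
  Σ(formed) = 2886 kJ
ΔH = Σ(broken) − Σ(formed) = 2391 − 2886 = −495 kJ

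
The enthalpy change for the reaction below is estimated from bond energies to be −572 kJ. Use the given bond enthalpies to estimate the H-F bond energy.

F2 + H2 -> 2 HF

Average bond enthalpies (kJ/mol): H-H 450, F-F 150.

D(H-F) ≈ 586 kJ/mol

Let D be the H-F bond energy.
Σ(broken) = 1×150 + 1×450 = 600
Σ(formed) = 2×D = 2D
ΔH = Σ(broken) − Σ(formed) = (600) − (2D) = +600 − 2D
Setting this equal to −572 kJ gives 2D = 1172, so D = 586 kJ/mol.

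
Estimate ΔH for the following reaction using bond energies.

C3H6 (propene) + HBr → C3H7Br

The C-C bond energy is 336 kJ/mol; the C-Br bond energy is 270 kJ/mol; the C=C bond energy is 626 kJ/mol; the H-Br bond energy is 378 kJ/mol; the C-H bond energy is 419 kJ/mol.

ΔH ≈ −21 kJ

Bonds broken (reactants):
  C-C: 1 × 336 = 336
  C-H: 6 × 419 = 2514
  C=C: 1 × 626 = 626
  H-Br: 1 × 378 = 378
  Σ(broken) = 3854 kJ
Bonds formed (products):
  C-Br: 1 × 270 = 270
  C-C: 2 × 336 = 672
  C-H: 7 × 419 = 2933
  Σ(formed) = 3875 kJ
ΔH = Σ(broken) − Σ(formed) = 3854 − 3875 = −21 kJ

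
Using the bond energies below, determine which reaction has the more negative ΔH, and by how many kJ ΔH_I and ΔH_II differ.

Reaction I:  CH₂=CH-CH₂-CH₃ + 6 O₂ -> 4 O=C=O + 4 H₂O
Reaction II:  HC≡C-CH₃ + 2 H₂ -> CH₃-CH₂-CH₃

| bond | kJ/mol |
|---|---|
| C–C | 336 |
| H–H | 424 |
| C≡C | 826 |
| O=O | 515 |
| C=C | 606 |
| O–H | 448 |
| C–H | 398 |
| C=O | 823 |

Reaction I, by 2362 kJ

Reaction I:
  Bonds broken (reactants):
    C–C: 2 × 336 = 672
    C–H: 8 × 398 = 3184
    C=C: 1 × 606 = 606
    O=O: 6 × 515 = 3090
    Σ(broken) = 7552 kJ
  Bonds formed (products):
    C=O: 8 × 823 = 6584
    O–H: 8 × 448 = 3584
    Σ(formed) = 10168 kJ
  ΔH_I = 7552 − 10168 = −2616 kJ
Reaction II:
  Bonds broken (reactants):
    C≡C: 1 × 826 = 826
    C–C: 1 × 336 = 336
    C–H: 4 × 398 = 1592
    H–H: 2 × 424 = 848
    Σ(broken) = 3602 kJ
  Bonds formed (products):
    C–C: 2 × 336 = 672
    C–H: 8 × 398 = 3184
    Σ(formed) = 3856 kJ
  ΔH_II = 3602 − 3856 = −254 kJ
ΔH_I − ΔH_II = −2362 kJ, so reaction I has the more negative ΔH; |ΔH_I − ΔH_II| = 2362 kJ.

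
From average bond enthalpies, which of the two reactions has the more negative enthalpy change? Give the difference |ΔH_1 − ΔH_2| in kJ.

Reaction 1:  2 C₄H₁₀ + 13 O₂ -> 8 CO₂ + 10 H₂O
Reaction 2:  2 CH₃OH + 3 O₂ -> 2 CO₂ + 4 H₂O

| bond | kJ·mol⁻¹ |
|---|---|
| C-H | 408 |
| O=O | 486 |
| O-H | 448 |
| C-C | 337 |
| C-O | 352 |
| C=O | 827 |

Reaction 1:
  Bonds broken (reactants):
    C-C: 6 × 337 = 2022
    C-H: 20 × 408 = 8160
    O=O: 13 × 486 = 6318
    Σ(broken) = 16500 kJ
  Bonds formed (products):
    C=O: 16 × 827 = 13232
    O-H: 20 × 448 = 8960
    Σ(formed) = 22192 kJ
  ΔH_1 = 16500 − 22192 = −5692 kJ
Reaction 2:
  Bonds broken (reactants):
    C-H: 6 × 408 = 2448
    C-O: 2 × 352 = 704
    O-H: 2 × 448 = 896
    O=O: 3 × 486 = 1458
    Σ(broken) = 5506 kJ
  Bonds formed (products):
    C=O: 4 × 827 = 3308
    O-H: 8 × 448 = 3584
    Σ(formed) = 6892 kJ
  ΔH_2 = 5506 − 6892 = −1386 kJ
ΔH_1 − ΔH_2 = −4306 kJ, so reaction 1 has the more negative ΔH; |ΔH_1 − ΔH_2| = 4306 kJ.

Reaction 1, by 4306 kJ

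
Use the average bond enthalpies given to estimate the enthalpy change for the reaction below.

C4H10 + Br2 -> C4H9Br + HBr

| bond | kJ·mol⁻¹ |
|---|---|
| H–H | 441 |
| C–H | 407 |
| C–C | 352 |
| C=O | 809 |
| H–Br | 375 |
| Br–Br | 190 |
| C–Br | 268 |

Bonds broken (reactants):
  Br–Br: 1 × 190 = 190
  C–C: 3 × 352 = 1056
  C–H: 10 × 407 = 4070
  Σ(broken) = 5316 kJ
Bonds formed (products):
  C–Br: 1 × 268 = 268
  C–C: 3 × 352 = 1056
  C–H: 9 × 407 = 3663
  H–Br: 1 × 375 = 375
  Σ(formed) = 5362 kJ
ΔH = Σ(broken) − Σ(formed) = 5316 − 5362 = −46 kJ

ΔH ≈ −46 kJ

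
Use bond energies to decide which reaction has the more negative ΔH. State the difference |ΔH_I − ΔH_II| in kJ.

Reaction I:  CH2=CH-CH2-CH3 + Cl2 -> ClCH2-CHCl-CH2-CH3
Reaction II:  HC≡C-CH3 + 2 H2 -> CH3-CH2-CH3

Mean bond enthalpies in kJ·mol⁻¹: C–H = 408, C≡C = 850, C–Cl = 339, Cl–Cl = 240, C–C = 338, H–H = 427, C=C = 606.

Reaction I:
  Bonds broken (reactants):
    C–C: 2 × 338 = 676
    C–H: 8 × 408 = 3264
    C=C: 1 × 606 = 606
    Cl–Cl: 1 × 240 = 240
    Σ(broken) = 4786 kJ
  Bonds formed (products):
    C–C: 3 × 338 = 1014
    C–Cl: 2 × 339 = 678
    C–H: 8 × 408 = 3264
    Σ(formed) = 4956 kJ
  ΔH_I = 4786 − 4956 = −170 kJ
Reaction II:
  Bonds broken (reactants):
    C≡C: 1 × 850 = 850
    C–C: 1 × 338 = 338
    C–H: 4 × 408 = 1632
    H–H: 2 × 427 = 854
    Σ(broken) = 3674 kJ
  Bonds formed (products):
    C–C: 2 × 338 = 676
    C–H: 8 × 408 = 3264
    Σ(formed) = 3940 kJ
  ΔH_II = 3674 − 3940 = −266 kJ
ΔH_I − ΔH_II = +96 kJ, so reaction II has the more negative ΔH; |ΔH_I − ΔH_II| = 96 kJ.

Reaction II, by 96 kJ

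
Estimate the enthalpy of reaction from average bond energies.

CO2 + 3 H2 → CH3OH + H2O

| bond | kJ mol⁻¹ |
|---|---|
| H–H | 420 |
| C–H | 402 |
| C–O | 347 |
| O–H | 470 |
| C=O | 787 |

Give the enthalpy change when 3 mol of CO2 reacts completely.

ΔH = −387 kJ

Bonds broken (reactants):
  C=O: 2 × 787 = 1574
  H–H: 3 × 420 = 1260
  Σ(broken) = 2834 kJ
Bonds formed (products):
  C–H: 3 × 402 = 1206
  C–O: 1 × 347 = 347
  O–H: 3 × 470 = 1410
  Σ(formed) = 2963 kJ
ΔH = Σ(broken) − Σ(formed) = 2834 − 2963 = −129 kJ
For 3× the reaction as written: 3 × (−129) = −387 kJ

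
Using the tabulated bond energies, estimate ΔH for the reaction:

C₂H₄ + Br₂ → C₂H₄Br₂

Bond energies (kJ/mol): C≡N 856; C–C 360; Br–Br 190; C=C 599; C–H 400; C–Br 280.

Bonds broken (reactants):
  Br–Br: 1 × 190 = 190
  C–H: 4 × 400 = 1600
  C=C: 1 × 599 = 599
  Σ(broken) = 2389 kJ
Bonds formed (products):
  C–Br: 2 × 280 = 560
  C–C: 1 × 360 = 360
  C–H: 4 × 400 = 1600
  Σ(formed) = 2520 kJ
ΔH = Σ(broken) − Σ(formed) = 2389 − 2520 = −131 kJ

ΔH ≈ −131 kJ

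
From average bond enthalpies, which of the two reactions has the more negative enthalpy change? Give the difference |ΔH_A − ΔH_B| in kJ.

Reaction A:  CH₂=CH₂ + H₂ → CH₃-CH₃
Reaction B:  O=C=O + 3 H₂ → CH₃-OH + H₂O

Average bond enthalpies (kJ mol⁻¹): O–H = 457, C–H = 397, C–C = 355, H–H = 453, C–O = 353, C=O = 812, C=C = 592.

Reaction A, by 172 kJ

Reaction A:
  Bonds broken (reactants):
    C–H: 4 × 397 = 1588
    C=C: 1 × 592 = 592
    H–H: 1 × 453 = 453
    Σ(broken) = 2633 kJ
  Bonds formed (products):
    C–C: 1 × 355 = 355
    C–H: 6 × 397 = 2382
    Σ(formed) = 2737 kJ
  ΔH_A = 2633 − 2737 = −104 kJ
Reaction B:
  Bonds broken (reactants):
    C=O: 2 × 812 = 1624
    H–H: 3 × 453 = 1359
    Σ(broken) = 2983 kJ
  Bonds formed (products):
    C–H: 3 × 397 = 1191
    C–O: 1 × 353 = 353
    O–H: 3 × 457 = 1371
    Σ(formed) = 2915 kJ
  ΔH_B = 2983 − 2915 = +68 kJ
ΔH_A − ΔH_B = −172 kJ, so reaction A has the more negative ΔH; |ΔH_A − ΔH_B| = 172 kJ.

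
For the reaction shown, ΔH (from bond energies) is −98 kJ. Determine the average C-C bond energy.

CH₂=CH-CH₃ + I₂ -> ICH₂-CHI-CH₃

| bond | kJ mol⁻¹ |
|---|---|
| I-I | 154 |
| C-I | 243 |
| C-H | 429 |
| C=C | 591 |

D(C-C) ≈ 357 kJ/mol

Let D be the C-C bond energy.
Σ(broken) = 1×D + 6×429 + 1×591 + 1×154 = 3319 + D
Σ(formed) = 2×D + 6×429 + 2×243 = 3060 + 2D
ΔH = Σ(broken) − Σ(formed) = (3319 + D) − (3060 + 2D) = +259 − D
Setting this equal to −98 kJ gives D = 357 kJ/mol.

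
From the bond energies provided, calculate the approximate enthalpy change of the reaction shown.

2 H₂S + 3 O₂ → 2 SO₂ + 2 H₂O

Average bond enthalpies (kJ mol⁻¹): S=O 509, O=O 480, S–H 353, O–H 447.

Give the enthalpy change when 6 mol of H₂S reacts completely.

Bonds broken (reactants):
  O=O: 3 × 480 = 1440
  S–H: 4 × 353 = 1412
  Σ(broken) = 2852 kJ
Bonds formed (products):
  O–H: 4 × 447 = 1788
  S=O: 4 × 509 = 2036
  Σ(formed) = 3824 kJ
ΔH = Σ(broken) − Σ(formed) = 2852 − 3824 = −972 kJ
For 3× the reaction as written: 3 × (−972) = −2916 kJ

ΔH = −2916 kJ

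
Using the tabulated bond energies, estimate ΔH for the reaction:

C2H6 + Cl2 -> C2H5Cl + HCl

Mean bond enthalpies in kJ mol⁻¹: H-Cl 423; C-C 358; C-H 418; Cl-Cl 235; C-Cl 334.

Bonds broken (reactants):
  C-C: 1 × 358 = 358
  C-H: 6 × 418 = 2508
  Cl-Cl: 1 × 235 = 235
  Σ(broken) = 3101 kJ
Bonds formed (products):
  C-C: 1 × 358 = 358
  C-Cl: 1 × 334 = 334
  C-H: 5 × 418 = 2090
  H-Cl: 1 × 423 = 423
  Σ(formed) = 3205 kJ
ΔH = Σ(broken) − Σ(formed) = 3101 − 3205 = −104 kJ

ΔH ≈ −104 kJ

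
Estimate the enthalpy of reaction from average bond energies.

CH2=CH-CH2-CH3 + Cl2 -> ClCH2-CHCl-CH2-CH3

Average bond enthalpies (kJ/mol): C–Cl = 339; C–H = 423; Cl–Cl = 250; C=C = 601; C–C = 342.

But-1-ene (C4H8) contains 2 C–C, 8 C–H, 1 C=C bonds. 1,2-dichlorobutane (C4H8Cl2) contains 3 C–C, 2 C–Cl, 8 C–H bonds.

Bonds broken (reactants):
  C–C: 2 × 342 = 684
  C–H: 8 × 423 = 3384
  C=C: 1 × 601 = 601
  Cl–Cl: 1 × 250 = 250
  Σ(broken) = 4919 kJ
Bonds formed (products):
  C–C: 3 × 342 = 1026
  C–Cl: 2 × 339 = 678
  C–H: 8 × 423 = 3384
  Σ(formed) = 5088 kJ
ΔH = Σ(broken) − Σ(formed) = 4919 − 5088 = −169 kJ

ΔH ≈ −169 kJ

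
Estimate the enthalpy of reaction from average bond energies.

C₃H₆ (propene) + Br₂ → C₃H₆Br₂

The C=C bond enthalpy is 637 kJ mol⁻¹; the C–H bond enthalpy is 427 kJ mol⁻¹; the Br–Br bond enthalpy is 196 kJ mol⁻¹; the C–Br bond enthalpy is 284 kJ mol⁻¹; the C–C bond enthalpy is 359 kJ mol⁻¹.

Bonds broken (reactants):
  Br–Br: 1 × 196 = 196
  C–C: 1 × 359 = 359
  C–H: 6 × 427 = 2562
  C=C: 1 × 637 = 637
  Σ(broken) = 3754 kJ
Bonds formed (products):
  C–Br: 2 × 284 = 568
  C–C: 2 × 359 = 718
  C–H: 6 × 427 = 2562
  Σ(formed) = 3848 kJ
ΔH = Σ(broken) − Σ(formed) = 3754 − 3848 = −94 kJ

ΔH ≈ −94 kJ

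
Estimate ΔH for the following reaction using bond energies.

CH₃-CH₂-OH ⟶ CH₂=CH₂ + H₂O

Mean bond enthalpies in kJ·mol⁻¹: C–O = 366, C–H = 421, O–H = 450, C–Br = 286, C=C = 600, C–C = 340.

Bonds broken (reactants):
  C–C: 1 × 340 = 340
  C–H: 5 × 421 = 2105
  C–O: 1 × 366 = 366
  O–H: 1 × 450 = 450
  Σ(broken) = 3261 kJ
Bonds formed (products):
  C–H: 4 × 421 = 1684
  C=C: 1 × 600 = 600
  O–H: 2 × 450 = 900
  Σ(formed) = 3184 kJ
ΔH = Σ(broken) − Σ(formed) = 3261 − 3184 = +77 kJ

ΔH ≈ +77 kJ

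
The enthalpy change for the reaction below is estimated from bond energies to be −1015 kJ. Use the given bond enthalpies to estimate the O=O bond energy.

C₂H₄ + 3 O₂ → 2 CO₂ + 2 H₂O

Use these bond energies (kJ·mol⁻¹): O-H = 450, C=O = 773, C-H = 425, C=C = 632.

Let D be the O=O bond energy.
Σ(broken) = 4×425 + 1×632 + 3×D = 2332 + 3D
Σ(formed) = 4×773 + 4×450 = 4892
ΔH = Σ(broken) − Σ(formed) = (2332 + 3D) − (4892) = −2560 + 3D
Setting this equal to −1015 kJ gives 3D = 1545, so D = 515 kJ/mol.

D(O=O) ≈ 515 kJ/mol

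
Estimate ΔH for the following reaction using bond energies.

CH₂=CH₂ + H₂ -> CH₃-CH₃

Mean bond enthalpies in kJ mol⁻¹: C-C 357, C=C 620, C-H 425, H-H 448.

Bonds broken (reactants):
  C-H: 4 × 425 = 1700
  C=C: 1 × 620 = 620
  H-H: 1 × 448 = 448
  Σ(broken) = 2768 kJ
Bonds formed (products):
  C-C: 1 × 357 = 357
  C-H: 6 × 425 = 2550
  Σ(formed) = 2907 kJ
ΔH = Σ(broken) − Σ(formed) = 2768 − 2907 = −139 kJ

ΔH ≈ −139 kJ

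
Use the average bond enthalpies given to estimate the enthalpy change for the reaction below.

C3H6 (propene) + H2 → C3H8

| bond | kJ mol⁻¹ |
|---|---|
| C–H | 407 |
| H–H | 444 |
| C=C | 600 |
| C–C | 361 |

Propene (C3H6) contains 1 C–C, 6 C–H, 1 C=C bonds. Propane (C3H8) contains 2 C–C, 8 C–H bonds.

Bonds broken (reactants):
  C–C: 1 × 361 = 361
  C–H: 6 × 407 = 2442
  C=C: 1 × 600 = 600
  H–H: 1 × 444 = 444
  Σ(broken) = 3847 kJ
Bonds formed (products):
  C–C: 2 × 361 = 722
  C–H: 8 × 407 = 3256
  Σ(formed) = 3978 kJ
ΔH = Σ(broken) − Σ(formed) = 3847 − 3978 = −131 kJ

ΔH ≈ −131 kJ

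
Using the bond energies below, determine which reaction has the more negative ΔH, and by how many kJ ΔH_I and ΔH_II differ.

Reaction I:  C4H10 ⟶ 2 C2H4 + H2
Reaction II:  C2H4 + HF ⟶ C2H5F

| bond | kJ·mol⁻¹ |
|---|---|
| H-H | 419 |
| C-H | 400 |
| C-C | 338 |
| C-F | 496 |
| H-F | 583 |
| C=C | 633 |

Reaction II, by 147 kJ

Reaction I:
  Bonds broken (reactants):
    C-C: 3 × 338 = 1014
    C-H: 10 × 400 = 4000
    Σ(broken) = 5014 kJ
  Bonds formed (products):
    C-H: 8 × 400 = 3200
    C=C: 2 × 633 = 1266
    H-H: 1 × 419 = 419
    Σ(formed) = 4885 kJ
  ΔH_I = 5014 − 4885 = +129 kJ
Reaction II:
  Bonds broken (reactants):
    C-H: 4 × 400 = 1600
    C=C: 1 × 633 = 633
    H-F: 1 × 583 = 583
    Σ(broken) = 2816 kJ
  Bonds formed (products):
    C-C: 1 × 338 = 338
    C-F: 1 × 496 = 496
    C-H: 5 × 400 = 2000
    Σ(formed) = 2834 kJ
  ΔH_II = 2816 − 2834 = −18 kJ
ΔH_I − ΔH_II = +147 kJ, so reaction II has the more negative ΔH; |ΔH_I − ΔH_II| = 147 kJ.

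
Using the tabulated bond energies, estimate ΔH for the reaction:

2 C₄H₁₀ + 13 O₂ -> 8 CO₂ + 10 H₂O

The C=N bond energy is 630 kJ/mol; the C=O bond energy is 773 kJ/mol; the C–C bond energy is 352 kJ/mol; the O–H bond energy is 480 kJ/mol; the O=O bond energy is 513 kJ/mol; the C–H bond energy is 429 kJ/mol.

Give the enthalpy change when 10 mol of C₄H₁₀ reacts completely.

ΔH = −23035 kJ

Bonds broken (reactants):
  C–C: 6 × 352 = 2112
  C–H: 20 × 429 = 8580
  O=O: 13 × 513 = 6669
  Σ(broken) = 17361 kJ
Bonds formed (products):
  C=O: 16 × 773 = 12368
  O–H: 20 × 480 = 9600
  Σ(formed) = 21968 kJ
ΔH = Σ(broken) − Σ(formed) = 17361 − 21968 = −4607 kJ
For 5× the reaction as written: 5 × (−4607) = −23035 kJ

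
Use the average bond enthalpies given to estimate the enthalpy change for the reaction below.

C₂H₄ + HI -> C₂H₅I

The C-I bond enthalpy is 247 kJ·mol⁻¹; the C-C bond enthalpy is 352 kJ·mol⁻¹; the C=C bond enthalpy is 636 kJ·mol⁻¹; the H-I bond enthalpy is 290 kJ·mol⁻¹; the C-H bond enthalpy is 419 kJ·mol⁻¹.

Bonds broken (reactants):
  C-H: 4 × 419 = 1676
  C=C: 1 × 636 = 636
  H-I: 1 × 290 = 290
  Σ(broken) = 2602 kJ
Bonds formed (products):
  C-C: 1 × 352 = 352
  C-H: 5 × 419 = 2095
  C-I: 1 × 247 = 247
  Σ(formed) = 2694 kJ
ΔH = Σ(broken) − Σ(formed) = 2602 − 2694 = −92 kJ

ΔH ≈ −92 kJ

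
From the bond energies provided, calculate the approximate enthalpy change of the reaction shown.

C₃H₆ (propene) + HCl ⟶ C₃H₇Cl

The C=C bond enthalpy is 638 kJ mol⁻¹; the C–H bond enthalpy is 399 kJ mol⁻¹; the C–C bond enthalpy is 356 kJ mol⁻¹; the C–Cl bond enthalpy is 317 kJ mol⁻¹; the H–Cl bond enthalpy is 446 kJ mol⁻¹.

ΔH ≈ +12 kJ

Bonds broken (reactants):
  C–C: 1 × 356 = 356
  C–H: 6 × 399 = 2394
  C=C: 1 × 638 = 638
  H–Cl: 1 × 446 = 446
  Σ(broken) = 3834 kJ
Bonds formed (products):
  C–C: 2 × 356 = 712
  C–Cl: 1 × 317 = 317
  C–H: 7 × 399 = 2793
  Σ(formed) = 3822 kJ
ΔH = Σ(broken) − Σ(formed) = 3834 − 3822 = +12 kJ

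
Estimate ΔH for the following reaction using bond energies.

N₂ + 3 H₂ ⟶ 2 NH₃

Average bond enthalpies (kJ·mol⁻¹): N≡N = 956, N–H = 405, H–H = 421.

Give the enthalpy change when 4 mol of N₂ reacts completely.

ΔH = −844 kJ

Bonds broken (reactants):
  H–H: 3 × 421 = 1263
  N≡N: 1 × 956 = 956
  Σ(broken) = 2219 kJ
Bonds formed (products):
  N–H: 6 × 405 = 2430
  Σ(formed) = 2430 kJ
ΔH = Σ(broken) − Σ(formed) = 2219 − 2430 = −211 kJ
For 4× the reaction as written: 4 × (−211) = −844 kJ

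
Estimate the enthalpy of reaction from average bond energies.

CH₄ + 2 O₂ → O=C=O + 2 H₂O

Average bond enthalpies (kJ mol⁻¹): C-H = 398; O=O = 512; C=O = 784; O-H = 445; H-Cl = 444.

ΔH ≈ −732 kJ

Bonds broken (reactants):
  C-H: 4 × 398 = 1592
  O=O: 2 × 512 = 1024
  Σ(broken) = 2616 kJ
Bonds formed (products):
  C=O: 2 × 784 = 1568
  O-H: 4 × 445 = 1780
  Σ(formed) = 3348 kJ
ΔH = Σ(broken) − Σ(formed) = 2616 − 3348 = −732 kJ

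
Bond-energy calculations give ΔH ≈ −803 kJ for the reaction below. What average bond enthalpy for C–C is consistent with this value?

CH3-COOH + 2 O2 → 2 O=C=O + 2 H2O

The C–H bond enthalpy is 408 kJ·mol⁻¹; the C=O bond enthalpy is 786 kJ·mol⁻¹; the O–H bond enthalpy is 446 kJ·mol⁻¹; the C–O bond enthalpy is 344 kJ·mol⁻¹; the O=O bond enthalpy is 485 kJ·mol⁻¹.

Let D be the C–C bond energy.
Σ(broken) = 1×D + 3×408 + 1×344 + 1×786 + 1×446 + 2×485 = 3770 + D
Σ(formed) = 4×786 + 4×446 = 4928
ΔH = Σ(broken) − Σ(formed) = (3770 + D) − (4928) = −1158 + D
Setting this equal to −803 kJ gives D = 355 kJ/mol.

D(C–C) ≈ 355 kJ/mol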